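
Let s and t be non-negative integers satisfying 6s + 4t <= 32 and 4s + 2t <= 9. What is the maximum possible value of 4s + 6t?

The continuous relaxation peaks at (0, 4.5) with value 27.00; rounding to a feasible lattice point costs some objective.
(s,t)=(0,4): 6·0+4·4=16≤32, 4·0+2·4=8≤9, objective 24.
(s,t)=(0,3): 6·0+4·3=12≤32, 4·0+2·3=6≤9, objective 18.
The best lattice point is (0,4), giving 24.

24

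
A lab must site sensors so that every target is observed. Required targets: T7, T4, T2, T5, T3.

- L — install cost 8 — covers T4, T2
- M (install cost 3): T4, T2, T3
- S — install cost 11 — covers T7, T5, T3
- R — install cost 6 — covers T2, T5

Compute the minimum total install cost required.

14

Choose M and S: together they cover T7, T4, T2, T5, T3 — every target.
Total install cost: 3 + 11 = 14.
No cover costs less than 14.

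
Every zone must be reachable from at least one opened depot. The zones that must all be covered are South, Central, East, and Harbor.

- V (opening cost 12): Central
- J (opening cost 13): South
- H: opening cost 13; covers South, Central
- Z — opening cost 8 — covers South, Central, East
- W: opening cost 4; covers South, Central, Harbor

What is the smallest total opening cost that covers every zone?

This is a weighted set-cover instance.
Choose Z and W: together they cover South, Central, East, Harbor — every zone.
Total opening cost: 8 + 4 = 12.
No cover costs less than 12.

12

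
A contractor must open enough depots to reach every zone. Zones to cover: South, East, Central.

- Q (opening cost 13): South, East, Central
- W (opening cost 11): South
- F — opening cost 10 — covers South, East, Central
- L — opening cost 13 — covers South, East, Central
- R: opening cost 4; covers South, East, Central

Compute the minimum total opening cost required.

This is an integer covering problem.
R alone covers South, East, Central — every zone.
Total opening cost: 4.
No cover costs less than 4.

4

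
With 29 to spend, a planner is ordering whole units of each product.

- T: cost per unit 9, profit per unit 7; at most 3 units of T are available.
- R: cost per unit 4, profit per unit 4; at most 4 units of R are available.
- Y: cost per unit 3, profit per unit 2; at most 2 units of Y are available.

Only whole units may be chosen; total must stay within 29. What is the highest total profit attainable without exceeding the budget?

R has the best ratio (4/4); taking only R gives at most 4×4 = 16 (stopped by the supply cap of 4).
Mixing does better — 1×T, 4×R, and 1×Y: cost 28 ≤ 29, profit 1·7 + 4·4 + 1·2 = 25.

25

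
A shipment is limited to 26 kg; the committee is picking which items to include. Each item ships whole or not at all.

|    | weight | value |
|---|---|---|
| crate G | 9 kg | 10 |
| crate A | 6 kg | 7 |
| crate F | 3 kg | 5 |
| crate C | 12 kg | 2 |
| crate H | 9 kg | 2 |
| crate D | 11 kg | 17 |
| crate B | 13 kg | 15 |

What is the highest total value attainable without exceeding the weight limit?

34

Allowing fractional choices, the relaxed optimum would be about 35.9, but items are indivisible.
crate G + crate F + crate D: weight 9 + 3 + 11 = 23 ≤ 26, value 10 + 5 + 17 = 32.
crate G + crate A + crate D: weight 9 + 6 + 11 = 26 ≤ 26, value 10 + 7 + 17 = 34.
Best is crate G, crate A, and crate D with total value 34.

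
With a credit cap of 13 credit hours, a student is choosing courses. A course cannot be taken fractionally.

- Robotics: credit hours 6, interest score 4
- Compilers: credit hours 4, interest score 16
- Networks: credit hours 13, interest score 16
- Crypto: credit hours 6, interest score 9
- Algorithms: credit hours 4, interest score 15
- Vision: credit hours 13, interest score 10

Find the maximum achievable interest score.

This is a 0-1 knapsack instance.
Allowing fractional choices, the relaxed optimum would be about 38.5, but courses are indivisible.
Compilers + Crypto: credit hours 4 + 6 = 10 ≤ 13, interest score 16 + 9 = 25.
Compilers + Algorithms: credit hours 4 + 4 = 8 ≤ 13, interest score 16 + 15 = 31.
Crypto + Algorithms: credit hours 6 + 4 = 10 ≤ 13, interest score 9 + 15 = 24.
Best is Compilers and Algorithms with total interest score 31.

31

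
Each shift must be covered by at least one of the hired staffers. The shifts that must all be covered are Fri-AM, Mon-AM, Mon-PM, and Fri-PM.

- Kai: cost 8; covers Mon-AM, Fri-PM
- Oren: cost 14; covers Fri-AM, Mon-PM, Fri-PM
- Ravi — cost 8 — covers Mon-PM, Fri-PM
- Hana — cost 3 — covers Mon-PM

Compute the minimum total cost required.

Choose Kai and Oren: together they cover Fri-AM, Mon-AM, Mon-PM, Fri-PM — every shift.
Total cost: 8 + 14 = 22.

22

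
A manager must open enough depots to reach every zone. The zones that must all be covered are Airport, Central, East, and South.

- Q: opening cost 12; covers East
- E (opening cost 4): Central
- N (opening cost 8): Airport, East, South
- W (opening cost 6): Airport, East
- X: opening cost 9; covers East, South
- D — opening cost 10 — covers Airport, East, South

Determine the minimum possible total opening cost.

12

Choose E and N: together they cover Airport, Central, East, South — every zone.
Total opening cost: 4 + 8 = 12.
No cover costs less than 12.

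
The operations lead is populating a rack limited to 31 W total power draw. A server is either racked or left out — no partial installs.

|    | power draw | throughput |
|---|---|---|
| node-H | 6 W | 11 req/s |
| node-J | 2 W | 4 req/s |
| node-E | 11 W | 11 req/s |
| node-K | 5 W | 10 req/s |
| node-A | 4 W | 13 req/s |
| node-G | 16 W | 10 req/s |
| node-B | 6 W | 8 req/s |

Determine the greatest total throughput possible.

node-H + node-J + node-E + node-A + node-B: power draw 6 + 2 + 11 + 4 + 6 = 29 ≤ 31, throughput 11 + 4 + 11 + 13 + 8 = 47.
node-H + node-J + node-E + node-K + node-A: power draw 6 + 2 + 11 + 5 + 4 = 28 ≤ 31, throughput 11 + 4 + 11 + 10 + 13 = 49.
node-H + node-J + node-K + node-A + node-B: power draw 6 + 2 + 5 + 4 + 6 = 23 ≤ 31, throughput 11 + 4 + 10 + 13 + 8 = 46.
Best is node-H, node-J, node-E, node-K, and node-A with total throughput 49.

49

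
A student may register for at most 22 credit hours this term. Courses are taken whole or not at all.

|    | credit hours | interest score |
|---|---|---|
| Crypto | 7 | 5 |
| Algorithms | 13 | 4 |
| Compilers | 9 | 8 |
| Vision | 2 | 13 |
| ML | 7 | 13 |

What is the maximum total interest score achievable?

34

Algorithms + Vision + ML: credit hours 13 + 2 + 7 = 22 ≤ 22, interest score 4 + 13 + 13 = 30.
Crypto + Vision + ML: credit hours 7 + 2 + 7 = 16 ≤ 22, interest score 5 + 13 + 13 = 31.
Compilers + Vision + ML: credit hours 9 + 2 + 7 = 18 ≤ 22, interest score 8 + 13 + 13 = 34.
Best is Compilers, Vision, and ML with total interest score 34.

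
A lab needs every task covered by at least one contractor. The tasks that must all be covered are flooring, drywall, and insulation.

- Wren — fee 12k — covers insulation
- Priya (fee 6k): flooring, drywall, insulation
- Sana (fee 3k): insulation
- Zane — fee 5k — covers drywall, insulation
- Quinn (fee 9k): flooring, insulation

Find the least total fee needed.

6

Priya alone covers flooring, drywall, insulation — every task.
Total fee: 6.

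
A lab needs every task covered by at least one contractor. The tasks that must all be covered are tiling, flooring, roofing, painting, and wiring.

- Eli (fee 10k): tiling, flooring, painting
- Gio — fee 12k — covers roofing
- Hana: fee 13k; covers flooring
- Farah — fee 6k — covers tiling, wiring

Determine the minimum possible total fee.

This is a weighted set-cover instance.
Choose Eli, Gio, and Farah: together they cover tiling, flooring, roofing, painting, wiring — every task.
Total fee: 10 + 12 + 6 = 28.

28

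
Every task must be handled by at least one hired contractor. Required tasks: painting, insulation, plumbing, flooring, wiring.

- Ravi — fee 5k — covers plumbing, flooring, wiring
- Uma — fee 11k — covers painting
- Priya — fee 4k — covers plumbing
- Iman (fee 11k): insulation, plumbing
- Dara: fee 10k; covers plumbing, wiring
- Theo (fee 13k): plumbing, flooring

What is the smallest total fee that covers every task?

27

Choose Ravi, Uma, and Iman: together they cover painting, insulation, plumbing, flooring, wiring — every task.
Total fee: 5 + 11 + 11 = 27.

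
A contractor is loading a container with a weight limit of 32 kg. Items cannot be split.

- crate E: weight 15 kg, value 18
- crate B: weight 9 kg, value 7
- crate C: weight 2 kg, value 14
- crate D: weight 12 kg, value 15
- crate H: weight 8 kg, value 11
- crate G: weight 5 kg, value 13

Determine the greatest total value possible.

56

This is an integer program with binary decision variables.
Allowing fractional choices, the relaxed optimum would be about 59.0, but items are indivisible.
crate E + crate C + crate H + crate G: weight 15 + 2 + 8 + 5 = 30 ≤ 32, value 18 + 14 + 11 + 13 = 56.
crate C + crate D + crate H + crate G: weight 2 + 12 + 8 + 5 = 27 ≤ 32, value 14 + 15 + 11 + 13 = 53.
crate E + crate B + crate C + crate G: weight 15 + 9 + 2 + 5 = 31 ≤ 32, value 18 + 7 + 14 + 13 = 52.
Best is crate E, crate C, crate H, and crate G with total value 56.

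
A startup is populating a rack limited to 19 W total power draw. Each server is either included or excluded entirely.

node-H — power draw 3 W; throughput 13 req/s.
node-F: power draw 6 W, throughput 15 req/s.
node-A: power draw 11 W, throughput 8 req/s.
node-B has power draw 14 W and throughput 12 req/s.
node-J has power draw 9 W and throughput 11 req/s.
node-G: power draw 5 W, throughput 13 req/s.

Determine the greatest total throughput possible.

41

Allowing fractional choices, the relaxed optimum would be about 47.1, but servers are indivisible.
node-H + node-J + node-G: power draw 3 + 9 + 5 = 17 ≤ 19, throughput 13 + 11 + 13 = 37.
node-H + node-F + node-J: power draw 3 + 6 + 9 = 18 ≤ 19, throughput 13 + 15 + 11 = 39.
node-H + node-F + node-G: power draw 3 + 6 + 5 = 14 ≤ 19, throughput 13 + 15 + 13 = 41.
Best is node-H, node-F, and node-G with total throughput 41.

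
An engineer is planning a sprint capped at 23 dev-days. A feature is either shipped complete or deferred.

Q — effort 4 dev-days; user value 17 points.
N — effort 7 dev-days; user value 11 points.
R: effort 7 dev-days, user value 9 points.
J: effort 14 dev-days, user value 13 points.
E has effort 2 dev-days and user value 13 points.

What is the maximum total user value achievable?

50

Treat it as a binary knapsack problem.
Q + J + E: effort 4 + 14 + 2 = 20 ≤ 23, user value 17 + 13 + 13 = 43.
Q + N + R + E: effort 4 + 7 + 7 + 2 = 20 ≤ 23, user value 17 + 11 + 9 + 13 = 50.
Best is Q, N, R, and E with total user value 50.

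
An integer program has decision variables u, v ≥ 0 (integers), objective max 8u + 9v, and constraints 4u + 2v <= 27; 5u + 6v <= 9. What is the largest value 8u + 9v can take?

The continuous relaxation peaks at (1.8, 0) with value 14.40; rounding to a feasible lattice point costs some objective.
(u,v)=(0,1): 4·0+2·1=2≤27, 5·0+6·1=6≤9, objective 9.
(u,v)=(1,0): 4·1+2·0=4≤27, 5·1+6·0=5≤9, objective 8.
Maximum is 9 at (u,v)=(0,1).

9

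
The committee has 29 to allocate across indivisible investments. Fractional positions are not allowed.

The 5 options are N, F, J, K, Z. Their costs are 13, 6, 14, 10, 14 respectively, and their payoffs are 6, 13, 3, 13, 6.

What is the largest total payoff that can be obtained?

32

Take N, F, and K: cost 13 + 6 + 10 = 29 ≤ 29, payoff 6 + 13 + 13 = 32.
No other feasible combination does better.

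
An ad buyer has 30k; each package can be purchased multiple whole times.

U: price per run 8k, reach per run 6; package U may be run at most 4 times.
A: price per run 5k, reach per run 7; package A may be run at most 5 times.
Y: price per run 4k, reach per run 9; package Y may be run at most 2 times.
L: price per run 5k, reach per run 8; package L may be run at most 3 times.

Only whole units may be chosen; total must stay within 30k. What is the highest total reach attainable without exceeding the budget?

49

Take 1×A, 2×Y, and 3×L: price 28 ≤ 30, reach 1·7 + 2·9 + 3·8 = 49.
Y has the best ratio (9/4) and is taken to its limit of 2; remaining capacity is filled optimally with the others.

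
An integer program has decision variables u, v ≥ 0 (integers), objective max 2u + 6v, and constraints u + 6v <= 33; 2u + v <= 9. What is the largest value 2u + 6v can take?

34

(u,v)=(2,5): 1·2+6·5=32≤33, 2·2+1·5=9≤9, objective 34.
(u,v)=(1,5): 1·1+6·5=31≤33, 2·1+1·5=7≤9, objective 32.
(u,v)=(0,5): 1·0+6·5=30≤33, 2·0+1·5=5≤9, objective 30.
No feasible integer point exceeds 34.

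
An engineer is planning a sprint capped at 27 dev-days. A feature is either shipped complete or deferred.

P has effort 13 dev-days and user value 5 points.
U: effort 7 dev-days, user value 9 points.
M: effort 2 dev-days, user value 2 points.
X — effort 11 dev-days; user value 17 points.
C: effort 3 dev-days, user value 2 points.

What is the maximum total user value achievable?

30

U + M + X + C: effort 7 + 2 + 11 + 3 = 23 ≤ 27, user value 9 + 2 + 17 + 2 = 30.
U + M + X: effort 7 + 2 + 11 = 20 ≤ 27, user value 9 + 2 + 17 = 28.
U + X + C: effort 7 + 11 + 3 = 21 ≤ 27, user value 9 + 17 + 2 = 28.
Best is U, M, X, and C with total user value 30.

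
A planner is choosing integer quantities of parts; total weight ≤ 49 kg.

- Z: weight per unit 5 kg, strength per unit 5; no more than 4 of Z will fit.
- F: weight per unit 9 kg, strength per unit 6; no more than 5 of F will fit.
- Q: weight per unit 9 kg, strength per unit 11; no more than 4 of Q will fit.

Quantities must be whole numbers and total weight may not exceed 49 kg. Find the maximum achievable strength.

54

This is a bounded integer knapsack.
Q has the best ratio (11/9); taking only Q gives at most 4×11 = 44 (stopped by the supply cap of 4).
Mixing does better — 2×Z and 4×Q: weight 46 ≤ 49, strength 2·5 + 4·11 = 54.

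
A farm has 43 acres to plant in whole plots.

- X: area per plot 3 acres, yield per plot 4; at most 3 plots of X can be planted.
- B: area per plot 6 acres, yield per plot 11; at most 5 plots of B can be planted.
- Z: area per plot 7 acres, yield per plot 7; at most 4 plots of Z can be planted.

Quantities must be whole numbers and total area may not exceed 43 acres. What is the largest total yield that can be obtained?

70

2×X, 5×B, and 1×Z: area 43 ≤ 43, yield 2·4 + 5·11 + 1·7 = 70.
3×X and 5×B: area 39 ≤ 43, yield 3·4 + 5·11 = 67.
Best is 70.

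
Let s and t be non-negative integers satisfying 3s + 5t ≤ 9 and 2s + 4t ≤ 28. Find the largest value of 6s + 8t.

18

(s,t)=(3,0) is feasible, giving 18.
(s,t)=(2,0) is feasible, giving 12.
No feasible integer point exceeds 18.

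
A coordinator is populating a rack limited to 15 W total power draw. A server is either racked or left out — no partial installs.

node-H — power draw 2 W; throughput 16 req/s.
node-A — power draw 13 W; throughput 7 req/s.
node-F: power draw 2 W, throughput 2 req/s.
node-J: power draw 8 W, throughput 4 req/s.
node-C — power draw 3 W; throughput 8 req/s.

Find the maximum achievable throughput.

This is an integer program with binary decision variables.
node-H + node-F + node-J + node-C: power draw 2 + 2 + 8 + 3 = 15 ≤ 15, throughput 16 + 2 + 4 + 8 = 30.
node-H + node-J + node-C: power draw 2 + 8 + 3 = 13 ≤ 15, throughput 16 + 4 + 8 = 28.
Best is node-H, node-F, node-J, and node-C with total throughput 30.

30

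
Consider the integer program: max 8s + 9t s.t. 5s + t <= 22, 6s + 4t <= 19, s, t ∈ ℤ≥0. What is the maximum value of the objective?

36

Relaxing integrality, the LP optimum is 42.75 at (s,t) = (0, 4.75), which is not an integer point.
(s,t)=(0,4): 5·0+1·4=4≤22, 6·0+4·4=16≤19, objective 36.
(s,t)=(1,3): 5·1+1·3=8≤22, 6·1+4·3=18≤19, objective 35.
The best lattice point is (0,4), giving 36.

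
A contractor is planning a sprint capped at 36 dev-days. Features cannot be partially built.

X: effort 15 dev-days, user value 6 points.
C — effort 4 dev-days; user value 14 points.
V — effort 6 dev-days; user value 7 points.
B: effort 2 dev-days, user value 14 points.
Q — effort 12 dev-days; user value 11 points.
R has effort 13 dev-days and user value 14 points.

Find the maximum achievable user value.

53

This is a 0-1 knapsack instance.
Take C, B, Q, and R: effort 4 + 2 + 12 + 13 = 31 ≤ 36, user value 14 + 14 + 11 + 14 = 53.
No other feasible combination does better.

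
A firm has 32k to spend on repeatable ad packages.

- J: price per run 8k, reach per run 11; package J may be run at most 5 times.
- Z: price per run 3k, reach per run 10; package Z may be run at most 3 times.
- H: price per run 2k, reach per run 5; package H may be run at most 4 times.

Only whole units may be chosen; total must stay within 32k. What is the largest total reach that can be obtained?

This is a bounded integer knapsack.
Take 2×J, 3×Z, and 3×H: price 31 ≤ 32, reach 2·11 + 3·10 + 3·5 = 67.
Z has the best ratio (10/3) and is taken to its limit of 3; remaining capacity is filled optimally with the others.

67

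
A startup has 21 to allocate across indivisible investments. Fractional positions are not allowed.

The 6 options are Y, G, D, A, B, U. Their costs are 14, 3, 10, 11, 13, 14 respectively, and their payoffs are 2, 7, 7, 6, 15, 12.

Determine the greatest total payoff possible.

This is an integer program with binary decision variables.
Allowing fractional choices, the relaxed optimum would be about 26.3, but investments are indivisible.
G + B: cost 3 + 13 = 16 ≤ 21, payoff 7 + 15 = 22.
G + U: cost 3 + 14 = 17 ≤ 21, payoff 7 + 12 = 19.
Best is G and B with total payoff 22.

22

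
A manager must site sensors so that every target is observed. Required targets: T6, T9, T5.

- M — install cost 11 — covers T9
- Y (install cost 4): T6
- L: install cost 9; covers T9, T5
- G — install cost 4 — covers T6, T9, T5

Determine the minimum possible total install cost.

4

This is an integer covering problem.
G alone covers T6, T9, T5 — every target.
Total install cost: 4.
No cover costs less than 4.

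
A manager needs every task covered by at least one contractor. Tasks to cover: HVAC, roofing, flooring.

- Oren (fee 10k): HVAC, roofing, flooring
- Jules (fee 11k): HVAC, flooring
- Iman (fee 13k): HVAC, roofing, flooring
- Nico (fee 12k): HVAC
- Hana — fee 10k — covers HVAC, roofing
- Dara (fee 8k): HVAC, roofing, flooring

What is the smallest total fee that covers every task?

8

Dara alone covers HVAC, roofing, flooring — every task.
Total fee: 8.
No cover costs less than 8.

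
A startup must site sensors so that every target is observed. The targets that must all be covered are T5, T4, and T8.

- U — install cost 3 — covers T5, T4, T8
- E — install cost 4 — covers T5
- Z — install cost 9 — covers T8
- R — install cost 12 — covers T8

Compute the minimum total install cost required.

3

U alone covers T5, T4, T8 — every target.
Total install cost: 3.
No cover costs less than 3.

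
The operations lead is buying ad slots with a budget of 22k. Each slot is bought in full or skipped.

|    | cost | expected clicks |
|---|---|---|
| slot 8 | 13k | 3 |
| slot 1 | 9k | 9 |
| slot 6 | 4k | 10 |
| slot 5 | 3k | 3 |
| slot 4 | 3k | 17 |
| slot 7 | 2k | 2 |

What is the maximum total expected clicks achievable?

Treat it as a binary knapsack problem.
Allowing fractional choices, the relaxed optimum would be about 41.2, but ad slots are indivisible.
slot 1 + slot 6 + slot 5 + slot 4 + slot 7: cost 9 + 4 + 3 + 3 + 2 = 21 ≤ 22, expected clicks 9 + 10 + 3 + 17 + 2 = 41.
slot 1 + slot 6 + slot 5 + slot 4: cost 9 + 4 + 3 + 3 = 19 ≤ 22, expected clicks 9 + 10 + 3 + 17 = 39.
slot 1 + slot 6 + slot 4 + slot 7: cost 9 + 4 + 3 + 2 = 18 ≤ 22, expected clicks 9 + 10 + 17 + 2 = 38.
Best is slot 1, slot 6, slot 5, slot 4, and slot 7 with total expected clicks 41.

41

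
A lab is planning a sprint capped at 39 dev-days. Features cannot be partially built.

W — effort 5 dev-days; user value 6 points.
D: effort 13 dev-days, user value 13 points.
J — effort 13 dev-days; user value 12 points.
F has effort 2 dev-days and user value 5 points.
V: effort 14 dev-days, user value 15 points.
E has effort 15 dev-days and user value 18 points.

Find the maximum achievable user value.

This is a 0-1 knapsack instance.
Take W, F, V, and E: effort 5 + 2 + 14 + 15 = 36 ≤ 39, user value 6 + 5 + 15 + 18 = 44.
No other feasible combination does better.

44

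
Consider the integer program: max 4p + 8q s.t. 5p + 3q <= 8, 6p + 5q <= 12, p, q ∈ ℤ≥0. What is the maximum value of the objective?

(p,q)=(0,2): 5·0+3·2=6≤8, 6·0+5·2=10≤12, objective 16.
(p,q)=(1,1): 5·1+3·1=8≤8, 6·1+5·1=11≤12, objective 12.
(p,q)=(0,1): 5·0+3·1=3≤8, 6·0+5·1=5≤12, objective 8.
Maximum is 16 at (p,q)=(0,2).

16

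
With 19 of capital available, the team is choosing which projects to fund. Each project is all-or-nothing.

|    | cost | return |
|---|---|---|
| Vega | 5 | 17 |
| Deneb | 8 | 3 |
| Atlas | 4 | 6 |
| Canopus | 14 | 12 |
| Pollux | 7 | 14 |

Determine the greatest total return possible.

37

Allowing fractional choices, the relaxed optimum would be about 39.6, but projects are indivisible.
Vega + Atlas + Pollux: cost 5 + 4 + 7 = 16 ≤ 19, return 17 + 6 + 14 = 37.
Vega + Pollux: cost 5 + 7 = 12 ≤ 19, return 17 + 14 = 31.
Vega + Canopus: cost 5 + 14 = 19 ≤ 19, return 17 + 12 = 29.
Best is Vega, Atlas, and Pollux with total return 37.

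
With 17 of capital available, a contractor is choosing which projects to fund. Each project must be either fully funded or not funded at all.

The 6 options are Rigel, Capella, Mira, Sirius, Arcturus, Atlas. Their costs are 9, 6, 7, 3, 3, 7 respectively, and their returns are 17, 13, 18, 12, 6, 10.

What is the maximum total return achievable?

This is an integer program with binary decision variables.
Allowing fractional choices, the relaxed optimum would be about 45.0, but projects are indivisible.
Mira + Sirius + Atlas: cost 7 + 3 + 7 = 17 ≤ 17, return 18 + 12 + 10 = 40.
Capella + Mira + Sirius: cost 6 + 7 + 3 = 16 ≤ 17, return 13 + 18 + 12 = 43.
Capella + Mira + Arcturus: cost 6 + 7 + 3 = 16 ≤ 17, return 13 + 18 + 6 = 37.
Best is Capella, Mira, and Sirius with total return 43.

43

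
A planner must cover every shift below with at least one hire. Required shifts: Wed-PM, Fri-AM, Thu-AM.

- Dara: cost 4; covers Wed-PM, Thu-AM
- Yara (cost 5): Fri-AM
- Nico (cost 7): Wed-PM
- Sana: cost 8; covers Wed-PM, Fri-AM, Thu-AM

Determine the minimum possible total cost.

Sana alone covers Wed-PM, Fri-AM, Thu-AM — every shift.
Total cost: 8.

8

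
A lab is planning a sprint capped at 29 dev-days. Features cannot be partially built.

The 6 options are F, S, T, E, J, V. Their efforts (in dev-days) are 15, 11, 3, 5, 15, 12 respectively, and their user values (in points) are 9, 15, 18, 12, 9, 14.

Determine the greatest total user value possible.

This is a 0-1 knapsack instance.
Allowing fractional choices, the relaxed optimum would be about 56.7, but features are indivisible.
S + T + E: effort 11 + 3 + 5 = 19 ≤ 29, user value 15 + 18 + 12 = 45.
S + T + V: effort 11 + 3 + 12 = 26 ≤ 29, user value 15 + 18 + 14 = 47.
Best is S, T, and V with total user value 47.

47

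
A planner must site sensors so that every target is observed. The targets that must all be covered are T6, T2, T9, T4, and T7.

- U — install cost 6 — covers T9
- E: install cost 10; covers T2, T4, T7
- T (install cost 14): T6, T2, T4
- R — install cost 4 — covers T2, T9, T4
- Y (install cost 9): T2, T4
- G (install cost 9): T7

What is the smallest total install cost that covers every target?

27

Choose T, R, and G: together they cover T6, T2, T9, T4, T7 — every target.
Total install cost: 14 + 4 + 9 = 27.
No cover costs less than 27.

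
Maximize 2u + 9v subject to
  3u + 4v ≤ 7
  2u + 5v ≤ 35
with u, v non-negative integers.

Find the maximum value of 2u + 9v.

(u,v)=(1,1): 3·1+4·1=7≤7, 2·1+5·1=7≤35, objective 11.
(u,v)=(0,1): 3·0+4·1=4≤7, 2·0+5·1=5≤35, objective 9.
(u,v)=(2,0): 3·2+4·0=6≤7, 2·2+5·0=4≤35, objective 4.
(u,v)=(1,0): 3·1+4·0=3≤7, 2·1+5·0=2≤35, objective 2.
The best lattice point is (1,1), giving 11.

11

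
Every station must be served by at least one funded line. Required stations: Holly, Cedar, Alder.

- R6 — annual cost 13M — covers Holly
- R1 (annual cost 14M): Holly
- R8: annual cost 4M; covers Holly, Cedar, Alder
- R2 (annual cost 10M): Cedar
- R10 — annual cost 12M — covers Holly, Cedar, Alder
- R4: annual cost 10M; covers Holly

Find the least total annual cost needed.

This is an integer covering problem.
R8 alone covers Holly, Cedar, Alder — every station.
Total annual cost: 4.
No cover costs less than 4.

4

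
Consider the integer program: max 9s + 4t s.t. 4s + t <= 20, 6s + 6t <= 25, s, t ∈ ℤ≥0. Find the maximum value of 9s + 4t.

Relaxing integrality, the LP optimum is 37.50 at (s,t) = (4.17, 0), which is not an integer point.
(s,t)=(4,0): 4·4+1·0=16≤20, 6·4+6·0=24≤25, objective 36.
(s,t)=(3,1): 4·3+1·1=13≤20, 6·3+6·1=24≤25, objective 31.
(s,t)=(3,0): 4·3+1·0=12≤20, 6·3+6·0=18≤25, objective 27.
Maximum is 36 at (s,t)=(4,0).

36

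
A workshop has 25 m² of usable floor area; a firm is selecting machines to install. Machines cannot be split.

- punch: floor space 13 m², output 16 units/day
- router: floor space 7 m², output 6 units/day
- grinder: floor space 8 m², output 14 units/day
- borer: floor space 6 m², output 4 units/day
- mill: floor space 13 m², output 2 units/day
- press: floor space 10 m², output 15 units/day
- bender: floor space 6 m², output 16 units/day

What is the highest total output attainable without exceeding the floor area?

45

Allowing fractional choices, the relaxed optimum would be about 46.2, but machines are indivisible.
router + grinder + bender: floor space 7 + 8 + 6 = 21 ≤ 25, output 6 + 14 + 16 = 36.
router + press + bender: floor space 7 + 10 + 6 = 23 ≤ 25, output 6 + 15 + 16 = 37.
grinder + press + bender: floor space 8 + 10 + 6 = 24 ≤ 25, output 14 + 15 + 16 = 45.
Best is grinder, press, and bender with total output 45.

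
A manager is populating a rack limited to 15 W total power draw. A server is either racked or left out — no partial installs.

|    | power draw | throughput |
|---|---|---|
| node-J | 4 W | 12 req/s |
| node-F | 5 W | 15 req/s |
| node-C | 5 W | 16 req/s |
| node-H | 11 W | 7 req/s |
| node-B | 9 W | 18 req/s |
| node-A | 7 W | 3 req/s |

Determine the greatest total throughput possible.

node-J + node-F + node-C: power draw 4 + 5 + 5 = 14 ≤ 15, throughput 12 + 15 + 16 = 43.
node-C + node-B: power draw 5 + 9 = 14 ≤ 15, throughput 16 + 18 = 34.
node-F + node-B: power draw 5 + 9 = 14 ≤ 15, throughput 15 + 18 = 33.
Best is node-J, node-F, and node-C with total throughput 43.

43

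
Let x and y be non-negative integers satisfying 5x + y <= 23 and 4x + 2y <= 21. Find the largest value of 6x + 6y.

60

(x,y)=(0,10): 5·0+1·10=10≤23, 4·0+2·10=20≤21, objective 60.
(x,y)=(0,9): 5·0+1·9=9≤23, 4·0+2·9=18≤21, objective 54.
Maximum is 60 at (x,y)=(0,10).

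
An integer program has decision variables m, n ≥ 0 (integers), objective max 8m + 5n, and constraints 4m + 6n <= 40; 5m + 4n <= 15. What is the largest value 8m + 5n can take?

(m,n)=(3,0): 4·3+6·0=12≤40, 5·3+4·0=15≤15, objective 24.
(m,n)=(2,1): 4·2+6·1=14≤40, 5·2+4·1=14≤15, objective 21.
The best lattice point is (3,0), giving 24.

24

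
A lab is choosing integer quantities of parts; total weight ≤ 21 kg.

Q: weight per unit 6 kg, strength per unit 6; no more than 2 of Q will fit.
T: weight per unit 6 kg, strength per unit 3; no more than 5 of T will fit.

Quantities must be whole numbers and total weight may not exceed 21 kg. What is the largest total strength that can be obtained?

1×Q and 2×T: weight 18 ≤ 21, strength 1·6 + 2·3 = 12.
2×Q and 1×T: weight 18 ≤ 21, strength 2·6 + 1·3 = 15.
Best is 15.

15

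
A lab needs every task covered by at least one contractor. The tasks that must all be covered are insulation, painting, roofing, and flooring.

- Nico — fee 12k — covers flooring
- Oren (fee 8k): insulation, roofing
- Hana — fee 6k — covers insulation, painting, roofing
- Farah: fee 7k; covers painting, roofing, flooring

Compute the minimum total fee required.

This is an integer covering problem.
Choose Hana and Farah: together they cover insulation, painting, roofing, flooring — every task.
Total fee: 6 + 7 = 13.
No cover costs less than 13.

13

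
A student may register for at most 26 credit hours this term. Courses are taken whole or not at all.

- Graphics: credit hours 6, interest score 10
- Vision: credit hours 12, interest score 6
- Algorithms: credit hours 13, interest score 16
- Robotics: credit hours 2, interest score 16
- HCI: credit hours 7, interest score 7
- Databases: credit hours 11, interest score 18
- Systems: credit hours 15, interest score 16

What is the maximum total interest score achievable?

51

Allowing fractional choices, the relaxed optimum would be about 52.6, but courses are indivisible.
Graphics + Robotics + HCI + Databases: credit hours 6 + 2 + 7 + 11 = 26 ≤ 26, interest score 10 + 16 + 7 + 18 = 51.
Algorithms + Robotics + Databases: credit hours 13 + 2 + 11 = 26 ≤ 26, interest score 16 + 16 + 18 = 50.
Graphics + Robotics + Databases: credit hours 6 + 2 + 11 = 19 ≤ 26, interest score 10 + 16 + 18 = 44.
Best is Graphics, Robotics, HCI, and Databases with total interest score 51.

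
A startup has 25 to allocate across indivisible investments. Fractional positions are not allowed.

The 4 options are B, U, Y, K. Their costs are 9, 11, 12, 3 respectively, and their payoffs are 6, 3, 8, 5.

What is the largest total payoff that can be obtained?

Allowing fractional choices, the relaxed optimum would be about 19.3, but investments are indivisible.
B + Y: cost 9 + 12 = 21 ≤ 25, payoff 6 + 8 = 14.
B + Y + K: cost 9 + 12 + 3 = 24 ≤ 25, payoff 6 + 8 + 5 = 19.
Best is B, Y, and K with total payoff 19.

19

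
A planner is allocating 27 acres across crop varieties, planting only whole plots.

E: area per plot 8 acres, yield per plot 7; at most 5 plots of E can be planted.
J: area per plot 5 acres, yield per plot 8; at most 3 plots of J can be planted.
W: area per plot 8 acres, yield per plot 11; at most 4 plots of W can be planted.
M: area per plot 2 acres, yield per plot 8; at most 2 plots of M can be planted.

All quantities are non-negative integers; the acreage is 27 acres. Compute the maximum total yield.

51

M has the best ratio (8/2); taking only M gives at most 2×8 = 16 (stopped by the supply cap of 2).
Mixing does better — 3×J, 1×W, and 2×M: area 27 ≤ 27, yield 3·8 + 1·11 + 2·8 = 51.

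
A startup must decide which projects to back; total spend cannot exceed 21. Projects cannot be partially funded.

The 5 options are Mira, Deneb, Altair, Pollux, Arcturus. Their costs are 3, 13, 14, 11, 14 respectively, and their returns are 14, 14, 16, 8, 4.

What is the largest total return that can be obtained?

Mira + Deneb: cost 3 + 13 = 16 ≤ 21, return 14 + 14 = 28.
Mira + Altair: cost 3 + 14 = 17 ≤ 21, return 14 + 16 = 30.
Best is Mira and Altair with total return 30.

30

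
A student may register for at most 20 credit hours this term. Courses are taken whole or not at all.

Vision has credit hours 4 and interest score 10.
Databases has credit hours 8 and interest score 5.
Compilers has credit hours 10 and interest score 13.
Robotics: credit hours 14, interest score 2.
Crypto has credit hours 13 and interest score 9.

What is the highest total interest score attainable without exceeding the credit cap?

23

This is a 0-1 knapsack instance.
Allowing fractional choices, the relaxed optimum would be about 27.2, but courses are indivisible.
Databases + Compilers: credit hours 8 + 10 = 18 ≤ 20, interest score 5 + 13 = 18.
Vision + Crypto: credit hours 4 + 13 = 17 ≤ 20, interest score 10 + 9 = 19.
Vision + Compilers: credit hours 4 + 10 = 14 ≤ 20, interest score 10 + 13 = 23.
Best is Vision and Compilers with total interest score 23.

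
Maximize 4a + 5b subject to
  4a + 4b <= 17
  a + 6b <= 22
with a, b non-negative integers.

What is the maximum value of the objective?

Relaxing integrality, the LP optimum is 20.55 at (a,b) = (0.7, 3.55), which is not an integer point.
(a,b)=(1,3): 4·1+4·3=16≤17, 1·1+6·3=19≤22, objective 19.
(a,b)=(2,2): 4·2+4·2=16≤17, 1·2+6·2=14≤22, objective 18.
(a,b)=(0,3): 4·0+4·3=12≤17, 1·0+6·3=18≤22, objective 15.
No feasible integer point exceeds 19.

19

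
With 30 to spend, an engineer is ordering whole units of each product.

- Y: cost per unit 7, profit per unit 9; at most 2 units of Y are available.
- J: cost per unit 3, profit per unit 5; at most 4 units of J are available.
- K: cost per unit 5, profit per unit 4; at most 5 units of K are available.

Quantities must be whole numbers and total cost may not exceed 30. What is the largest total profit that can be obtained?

38

This is a bounded integer knapsack.
2×Y and 4×J: cost 26 ≤ 30, profit 2·9 + 4·5 = 38.
1×Y, 4×J, and 2×K: cost 29 ≤ 30, profit 1·9 + 4·5 + 2·4 = 37.
Best is 38.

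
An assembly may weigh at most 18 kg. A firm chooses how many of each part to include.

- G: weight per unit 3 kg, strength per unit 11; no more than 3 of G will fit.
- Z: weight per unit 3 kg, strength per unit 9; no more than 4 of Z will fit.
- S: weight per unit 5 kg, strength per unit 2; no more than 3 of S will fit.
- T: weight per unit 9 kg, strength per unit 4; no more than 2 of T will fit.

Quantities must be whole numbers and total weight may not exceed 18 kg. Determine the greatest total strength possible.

This is a bounded integer knapsack.
G has the best ratio (11/3); taking only G gives at most 3×11 = 33 (stopped by the supply cap of 3).
Mixing does better — 3×G and 3×Z: weight 18 ≤ 18, strength 3·11 + 3·9 = 60.

60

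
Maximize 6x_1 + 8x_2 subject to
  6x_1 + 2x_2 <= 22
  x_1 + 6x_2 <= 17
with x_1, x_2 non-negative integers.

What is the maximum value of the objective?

34

(x_1,x_2)=(3,2): 6·3+2·2=22≤22, 1·3+6·2=15≤17, objective 34.
(x_1,x_2)=(2,2): 6·2+2·2=16≤22, 1·2+6·2=14≤17, objective 28.
(x_1,x_2)=(3,1): 6·3+2·1=20≤22, 1·3+6·1=9≤17, objective 26.
No feasible integer point exceeds 34.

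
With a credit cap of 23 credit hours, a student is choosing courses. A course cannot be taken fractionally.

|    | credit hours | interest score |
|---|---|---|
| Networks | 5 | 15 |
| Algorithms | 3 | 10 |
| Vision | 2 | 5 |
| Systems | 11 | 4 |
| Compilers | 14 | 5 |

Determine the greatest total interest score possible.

34

This is a 0-1 knapsack instance.
Take Networks, Algorithms, Vision, and Systems: credit hours 5 + 3 + 2 + 11 = 21 ≤ 23, interest score 15 + 10 + 5 + 4 = 34.
No other feasible combination does better.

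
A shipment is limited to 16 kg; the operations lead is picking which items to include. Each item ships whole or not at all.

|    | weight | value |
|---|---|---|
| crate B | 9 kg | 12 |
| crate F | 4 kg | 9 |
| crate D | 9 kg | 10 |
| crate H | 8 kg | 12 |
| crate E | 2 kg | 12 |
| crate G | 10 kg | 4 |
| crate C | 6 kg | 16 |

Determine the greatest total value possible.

40

Treat it as a binary knapsack problem.
Allowing fractional choices, the relaxed optimum would be about 43.0, but items are indivisible.
crate F + crate E + crate C: weight 4 + 2 + 6 = 12 ≤ 16, value 9 + 12 + 16 = 37.
crate H + crate E + crate C: weight 8 + 2 + 6 = 16 ≤ 16, value 12 + 12 + 16 = 40.
Best is crate H, crate E, and crate C with total value 40.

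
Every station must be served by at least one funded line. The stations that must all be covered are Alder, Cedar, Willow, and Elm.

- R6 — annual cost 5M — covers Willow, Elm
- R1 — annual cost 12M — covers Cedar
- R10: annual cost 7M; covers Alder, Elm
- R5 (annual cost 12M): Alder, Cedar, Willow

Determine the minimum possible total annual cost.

17

Choose R6 and R5: together they cover Alder, Cedar, Willow, Elm — every station.
Total annual cost: 5 + 12 = 17.
No cover costs less than 17.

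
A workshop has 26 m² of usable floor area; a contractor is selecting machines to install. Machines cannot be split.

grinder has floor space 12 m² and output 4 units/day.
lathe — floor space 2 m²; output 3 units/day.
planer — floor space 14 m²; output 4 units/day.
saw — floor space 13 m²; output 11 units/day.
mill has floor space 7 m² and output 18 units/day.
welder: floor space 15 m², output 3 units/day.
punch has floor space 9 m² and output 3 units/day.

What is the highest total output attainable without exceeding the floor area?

32

lathe + saw + mill: floor space 2 + 13 + 7 = 22 ≤ 26, output 3 + 11 + 18 = 32.
saw + mill: floor space 13 + 7 = 20 ≤ 26, output 11 + 18 = 29.
Best is lathe, saw, and mill with total output 32.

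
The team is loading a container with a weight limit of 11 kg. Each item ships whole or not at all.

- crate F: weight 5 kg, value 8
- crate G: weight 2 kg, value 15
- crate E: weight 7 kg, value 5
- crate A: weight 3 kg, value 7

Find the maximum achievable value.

This is a 0-1 knapsack instance.
Allowing fractional choices, the relaxed optimum would be about 30.7, but items are indivisible.
crate F + crate G: weight 5 + 2 = 7 ≤ 11, value 8 + 15 = 23.
crate F + crate G + crate A: weight 5 + 2 + 3 = 10 ≤ 11, value 8 + 15 + 7 = 30.
Best is crate F, crate G, and crate A with total value 30.

30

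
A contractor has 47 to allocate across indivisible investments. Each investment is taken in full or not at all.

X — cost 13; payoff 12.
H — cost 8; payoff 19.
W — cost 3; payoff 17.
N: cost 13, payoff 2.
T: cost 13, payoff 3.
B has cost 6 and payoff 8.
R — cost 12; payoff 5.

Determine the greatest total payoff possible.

Allowing fractional choices, the relaxed optimum would be about 62.2, but investments are indivisible.
X + H + W + N + B: cost 13 + 8 + 3 + 13 + 6 = 43 ≤ 47, payoff 12 + 19 + 17 + 2 + 8 = 58.
X + H + W + B + R: cost 13 + 8 + 3 + 6 + 12 = 42 ≤ 47, payoff 12 + 19 + 17 + 8 + 5 = 61.
X + H + W + T + B: cost 13 + 8 + 3 + 13 + 6 = 43 ≤ 47, payoff 12 + 19 + 17 + 3 + 8 = 59.
Best is X, H, W, B, and R with total payoff 61.

61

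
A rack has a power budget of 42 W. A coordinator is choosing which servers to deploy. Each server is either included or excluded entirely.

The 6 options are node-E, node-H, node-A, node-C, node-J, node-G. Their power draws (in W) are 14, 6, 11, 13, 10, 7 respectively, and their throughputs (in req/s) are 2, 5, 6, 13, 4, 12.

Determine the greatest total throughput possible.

Allowing fractional choices, the relaxed optimum would be about 38.0, but servers are indivisible.
node-H + node-C + node-J + node-G: power draw 6 + 13 + 10 + 7 = 36 ≤ 42, throughput 5 + 13 + 4 + 12 = 34.
node-H + node-A + node-C + node-G: power draw 6 + 11 + 13 + 7 = 37 ≤ 42, throughput 5 + 6 + 13 + 12 = 36.
node-A + node-C + node-J + node-G: power draw 11 + 13 + 10 + 7 = 41 ≤ 42, throughput 6 + 13 + 4 + 12 = 35.
Best is node-H, node-A, node-C, and node-G with total throughput 36.

36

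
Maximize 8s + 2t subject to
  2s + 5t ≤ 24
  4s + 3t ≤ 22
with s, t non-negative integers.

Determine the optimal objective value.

40

(s,t)=(5,0): 2·5+5·0=10≤24, 4·5+3·0=20≤22, objective 40.
(s,t)=(4,1): 2·4+5·1=13≤24, 4·4+3·1=19≤22, objective 34.
The best lattice point is (5,0), giving 40.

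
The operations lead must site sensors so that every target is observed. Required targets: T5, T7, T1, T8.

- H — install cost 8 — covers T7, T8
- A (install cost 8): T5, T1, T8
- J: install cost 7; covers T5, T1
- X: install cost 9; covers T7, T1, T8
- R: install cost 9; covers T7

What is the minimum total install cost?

Choose H and J: together they cover T5, T7, T1, T8 — every target.
Total install cost: 8 + 7 = 15.

15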